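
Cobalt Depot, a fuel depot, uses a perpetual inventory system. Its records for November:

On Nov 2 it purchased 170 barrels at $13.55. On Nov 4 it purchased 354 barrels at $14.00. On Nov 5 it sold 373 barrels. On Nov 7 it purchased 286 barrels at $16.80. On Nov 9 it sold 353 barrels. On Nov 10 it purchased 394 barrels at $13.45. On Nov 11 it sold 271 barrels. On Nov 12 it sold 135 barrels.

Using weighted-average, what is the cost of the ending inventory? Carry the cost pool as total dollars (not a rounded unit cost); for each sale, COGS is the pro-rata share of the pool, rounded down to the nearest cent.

Ending inventory = $997.91

After Nov 2: 170 on hand, pool $2,303.50 (≈ $13.5500 each)
After Nov 4: 524 on hand, pool $7,259.50 (≈ $13.8540 each)
Nov 5, sell 373: 373/524 × $7,259.50 → $5,167.54
After Nov 7: 437 on hand, pool $6,896.76 (≈ $15.7821 each)
Nov 9, sell 353: 353/437 × $6,896.76 → $5,571.06
After Nov 10: 478 on hand, pool $6,625.00 (≈ $13.8598 each)
Nov 11, sell 271: 271/478 × $6,625.00 → $3,756.01
Nov 12, sell 135: 135/207 × $2,868.99 → $1,871.08
Total COGS = $5,167.54 + $5,571.06 + $3,756.01 + $1,871.08 = $16,365.69
Ending inventory (cost pool remaining) = $997.91
Check: goods available $17,363.60 = COGS $16,365.69 + ending $997.91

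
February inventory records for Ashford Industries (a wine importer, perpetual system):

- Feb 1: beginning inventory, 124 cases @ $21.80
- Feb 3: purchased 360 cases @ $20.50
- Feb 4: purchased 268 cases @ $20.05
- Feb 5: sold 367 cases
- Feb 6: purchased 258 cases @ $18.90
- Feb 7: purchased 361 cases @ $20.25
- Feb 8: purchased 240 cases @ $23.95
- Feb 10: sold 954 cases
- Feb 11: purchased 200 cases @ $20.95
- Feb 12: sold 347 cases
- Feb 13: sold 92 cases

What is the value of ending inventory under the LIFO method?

Ending inventory = $1,111.80

Feb 5, 367 sold [LIFO — newest first]: 268 @ $20.05 + 99 @ $20.50 = $7,402.90
Feb 10, 954 sold [LIFO — newest first]: 240 @ $23.95 + 361 @ $20.25 + 258 @ $18.90 + 95 @ $20.50 = $19,881.95
Feb 12, 347 sold [LIFO — newest first]: 200 @ $20.95 + 147 @ $20.50 = $7,203.50
Feb 13, 92 sold [LIFO — newest first]: 19 @ $20.50 + 73 @ $21.80 = $1,980.90
Total COGS = $7,402.90 + $19,881.95 + $7,203.50 + $1,980.90 = $36,469.25
Ending inventory: 51 @ $21.80 = $1,111.80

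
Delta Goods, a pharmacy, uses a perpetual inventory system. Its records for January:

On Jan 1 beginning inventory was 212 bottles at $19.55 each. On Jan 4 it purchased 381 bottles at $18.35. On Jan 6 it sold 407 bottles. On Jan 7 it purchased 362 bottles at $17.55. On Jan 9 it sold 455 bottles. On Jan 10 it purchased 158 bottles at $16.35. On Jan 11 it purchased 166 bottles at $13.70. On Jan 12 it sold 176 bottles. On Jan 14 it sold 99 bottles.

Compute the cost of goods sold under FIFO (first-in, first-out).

COGS = $20,401.15

Jan 6, 407 sold [FIFO — oldest first]: 212 @ $19.55 + 195 @ $18.35 = $7,722.85
Jan 9, 455 sold [FIFO — oldest first]: 186 @ $18.35 + 269 @ $17.55 = $8,134.05
Jan 12, 176 sold [FIFO — oldest first]: 93 @ $17.55 + 83 @ $16.35 = $2,989.20
Jan 14, 99 sold [FIFO — oldest first]: 75 @ $16.35 + 24 @ $13.70 = $1,555.05
Total COGS = $7,722.85 + $8,134.05 + $2,989.20 + $1,555.05 = $20,401.15
Ending inventory: 142 @ $13.70 = $1,945.40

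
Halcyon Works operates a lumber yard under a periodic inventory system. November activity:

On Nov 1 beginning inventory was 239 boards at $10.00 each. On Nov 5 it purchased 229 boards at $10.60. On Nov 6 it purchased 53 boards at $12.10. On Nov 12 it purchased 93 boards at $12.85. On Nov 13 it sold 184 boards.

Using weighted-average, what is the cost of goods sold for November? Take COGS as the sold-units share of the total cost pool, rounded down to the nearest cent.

COGS = $1,993.95

Nov 13, sell 184: 184/614 × $6,653.75 → $1,993.95
Ending inventory (cost pool remaining) = $4,659.80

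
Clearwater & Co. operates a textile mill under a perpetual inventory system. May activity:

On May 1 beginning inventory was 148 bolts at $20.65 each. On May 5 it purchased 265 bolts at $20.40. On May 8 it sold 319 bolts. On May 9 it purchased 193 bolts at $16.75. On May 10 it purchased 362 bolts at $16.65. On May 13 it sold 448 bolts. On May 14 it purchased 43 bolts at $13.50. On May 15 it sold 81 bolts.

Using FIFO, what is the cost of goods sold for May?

COGS = $15,724.25

May 8, 319 sold [FIFO — oldest first]: 148 @ $20.65 + 171 @ $20.40 = $6,544.60
May 13, 448 sold [FIFO — oldest first]: 94 @ $20.40 + 193 @ $16.75 + 161 @ $16.65 = $7,831.00
May 15, 81 sold [FIFO — oldest first]: 81 @ $16.65 = $1,348.65
Total COGS = $6,544.60 + $7,831.00 + $1,348.65 = $15,724.25
Ending inventory: 120 @ $16.65 + 43 @ $13.50 = $2,578.50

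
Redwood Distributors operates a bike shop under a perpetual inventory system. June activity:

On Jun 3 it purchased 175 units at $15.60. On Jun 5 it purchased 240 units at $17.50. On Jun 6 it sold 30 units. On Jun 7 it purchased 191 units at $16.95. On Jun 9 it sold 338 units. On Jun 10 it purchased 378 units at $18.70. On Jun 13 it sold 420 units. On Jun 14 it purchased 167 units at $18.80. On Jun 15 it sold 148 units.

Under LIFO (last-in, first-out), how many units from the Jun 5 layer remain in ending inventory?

Jun 6, 30 sold [LIFO — newest first]: 30 @ $17.50 = $525.00
Jun 9, 338 sold [LIFO — newest first]: 191 @ $16.95 + 147 @ $17.50 = $5,809.95
Jun 13, 420 sold [LIFO — newest first]: 378 @ $18.70 + 42 @ $17.50 = $7,803.60
Jun 15, 148 sold [LIFO — newest first]: 148 @ $18.80 = $2,782.40
Total COGS = $525.00 + $5,809.95 + $7,803.60 + $2,782.40 = $16,920.95
Ending inventory: 175 @ $15.60 + 21 @ $17.50 + 19 @ $18.80 = $3,454.70
Check: goods available $20,375.65 = COGS $16,920.95 + ending $3,454.70

21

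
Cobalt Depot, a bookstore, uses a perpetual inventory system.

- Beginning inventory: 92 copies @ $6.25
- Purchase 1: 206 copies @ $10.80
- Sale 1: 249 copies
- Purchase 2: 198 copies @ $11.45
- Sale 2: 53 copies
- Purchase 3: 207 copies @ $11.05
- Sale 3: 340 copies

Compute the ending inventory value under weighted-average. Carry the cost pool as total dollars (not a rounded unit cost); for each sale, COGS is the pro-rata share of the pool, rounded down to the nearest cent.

Ending inventory = $673.83

After Beginning: 92 on hand, pool $575.00 (≈ $6.2500 each)
After Purchase 1: 298 on hand, pool $2,799.80 (≈ $9.3953 each)
Sale 1, sell 249: 249/298 × $2,799.80 → $2,339.43
After Purchase 2: 247 on hand, pool $2,727.47 (≈ $11.0424 each)
Sale 2, sell 53: 53/247 × $2,727.47 → $585.24
After Purchase 3: 401 on hand, pool $4,429.58 (≈ $11.0463 each)
Sale 3, sell 340: 340/401 × $4,429.58 → $3,755.75
Total COGS = $2,339.43 + $585.24 + $3,755.75 = $6,680.42
Ending inventory (cost pool remaining) = $673.83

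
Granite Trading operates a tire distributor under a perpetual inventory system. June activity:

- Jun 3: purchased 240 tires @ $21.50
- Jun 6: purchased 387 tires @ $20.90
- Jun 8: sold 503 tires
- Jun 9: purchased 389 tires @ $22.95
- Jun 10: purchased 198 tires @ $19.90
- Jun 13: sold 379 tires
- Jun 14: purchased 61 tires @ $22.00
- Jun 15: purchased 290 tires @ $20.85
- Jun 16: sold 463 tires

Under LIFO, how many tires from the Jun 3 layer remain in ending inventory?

Jun 8, 503 sold [LIFO — newest first]: 387 @ $20.90 + 116 @ $21.50 = $10,582.30
Jun 13, 379 sold [LIFO — newest first]: 198 @ $19.90 + 181 @ $22.95 = $8,094.15
Jun 16, 463 sold [LIFO — newest first]: 290 @ $20.85 + 61 @ $22.00 + 112 @ $22.95 = $9,958.90
Total COGS = $10,582.30 + $8,094.15 + $9,958.90 = $28,635.35
Ending inventory: 124 @ $21.50 + 96 @ $22.95 = $4,869.20

124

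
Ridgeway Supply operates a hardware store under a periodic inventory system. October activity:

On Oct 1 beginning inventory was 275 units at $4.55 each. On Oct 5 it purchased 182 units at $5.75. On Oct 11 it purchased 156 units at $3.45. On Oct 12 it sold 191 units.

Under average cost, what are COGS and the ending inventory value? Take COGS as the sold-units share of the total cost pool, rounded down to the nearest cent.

COGS = $883.63; ending inventory = $1,952.32

Oct 12, sell 191: 191/613 × $2,835.95 → $883.63
Ending inventory (cost pool remaining) = $1,952.32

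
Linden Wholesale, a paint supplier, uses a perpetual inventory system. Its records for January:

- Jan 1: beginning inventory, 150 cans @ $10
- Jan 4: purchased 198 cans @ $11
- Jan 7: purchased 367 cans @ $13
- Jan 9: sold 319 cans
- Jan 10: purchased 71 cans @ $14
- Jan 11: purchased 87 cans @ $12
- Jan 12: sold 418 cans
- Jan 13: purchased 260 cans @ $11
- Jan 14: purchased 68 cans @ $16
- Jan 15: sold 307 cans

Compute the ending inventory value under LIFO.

Jan 9, 319 sold [LIFO — newest first]: 319 @ $13 = $4,147
Jan 12, 418 sold [LIFO — newest first]: 87 @ $12 + 71 @ $14 + 48 @ $13 + 198 @ $11 + 14 @ $10 = $4,980
Jan 15, 307 sold [LIFO — newest first]: 68 @ $16 + 239 @ $11 = $3,717
Total COGS = $4,147 + $4,980 + $3,717 = $12,844
Ending inventory: 136 @ $10 + 21 @ $11 = $1,591

Ending inventory = $1,591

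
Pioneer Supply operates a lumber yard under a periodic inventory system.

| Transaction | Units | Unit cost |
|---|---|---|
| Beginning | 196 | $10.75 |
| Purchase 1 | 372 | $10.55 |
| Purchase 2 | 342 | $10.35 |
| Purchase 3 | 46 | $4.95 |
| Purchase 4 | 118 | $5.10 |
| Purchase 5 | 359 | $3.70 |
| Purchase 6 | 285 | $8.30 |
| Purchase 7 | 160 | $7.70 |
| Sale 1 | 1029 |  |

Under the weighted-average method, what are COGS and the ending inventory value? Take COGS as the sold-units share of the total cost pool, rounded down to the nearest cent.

COGS = $8,397.80; ending inventory = $6,928.80

Sale 1, sell 1029: 1029/1878 × $15,326.60 → $8,397.80
Ending inventory (cost pool remaining) = $6,928.80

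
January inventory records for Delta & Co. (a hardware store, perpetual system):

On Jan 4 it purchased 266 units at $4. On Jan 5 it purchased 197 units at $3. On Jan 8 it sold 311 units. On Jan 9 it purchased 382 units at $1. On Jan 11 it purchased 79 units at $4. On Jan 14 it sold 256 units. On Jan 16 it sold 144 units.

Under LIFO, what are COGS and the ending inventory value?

Jan 8, 311 sold [LIFO — newest first]: 197 @ $3 + 114 @ $4 = $1,047
Jan 14, 256 sold [LIFO — newest first]: 79 @ $4 + 177 @ $1 = $493
Jan 16, 144 sold [LIFO — newest first]: 144 @ $1 = $144
Total COGS = $1,047 + $493 + $144 = $1,684
Ending inventory: 152 @ $4 + 61 @ $1 = $669
Check: goods available $2,353 = COGS $1,684 + ending $669

COGS = $1,684; ending inventory = $669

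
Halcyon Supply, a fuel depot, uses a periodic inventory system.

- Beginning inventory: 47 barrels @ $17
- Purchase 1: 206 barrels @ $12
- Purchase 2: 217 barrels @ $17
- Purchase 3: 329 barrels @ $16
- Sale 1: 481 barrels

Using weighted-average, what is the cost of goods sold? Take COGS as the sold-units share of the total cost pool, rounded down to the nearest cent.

Sale 1, sell 481: 481/799 × $12,224.00 → $7,358.87
Ending inventory (cost pool remaining) = $4,865.13
Check: goods available $12,224.00 = COGS $7,358.87 + ending $4,865.13

COGS = $7,358.87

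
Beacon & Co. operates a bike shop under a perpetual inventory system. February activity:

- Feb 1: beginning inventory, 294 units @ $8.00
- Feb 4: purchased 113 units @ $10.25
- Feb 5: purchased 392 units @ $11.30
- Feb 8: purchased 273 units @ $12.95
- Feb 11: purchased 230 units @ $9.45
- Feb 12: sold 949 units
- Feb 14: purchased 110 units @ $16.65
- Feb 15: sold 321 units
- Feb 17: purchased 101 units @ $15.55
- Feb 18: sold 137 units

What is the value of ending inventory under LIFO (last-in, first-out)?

Feb 12, 949 sold [LIFO — newest first]: 230 @ $9.45 + 273 @ $12.95 + 392 @ $11.30 + 54 @ $10.25 = $10,691.95
Feb 15, 321 sold [LIFO — newest first]: 110 @ $16.65 + 59 @ $10.25 + 152 @ $8.00 = $3,652.25
Feb 18, 137 sold [LIFO — newest first]: 101 @ $15.55 + 36 @ $8.00 = $1,858.55
Total COGS = $10,691.95 + $3,652.25 + $1,858.55 = $16,202.75
Ending inventory: 106 @ $8.00 = $848.00
Check: goods available $17,050.75 = COGS $16,202.75 + ending $848.00

Ending inventory = $848.00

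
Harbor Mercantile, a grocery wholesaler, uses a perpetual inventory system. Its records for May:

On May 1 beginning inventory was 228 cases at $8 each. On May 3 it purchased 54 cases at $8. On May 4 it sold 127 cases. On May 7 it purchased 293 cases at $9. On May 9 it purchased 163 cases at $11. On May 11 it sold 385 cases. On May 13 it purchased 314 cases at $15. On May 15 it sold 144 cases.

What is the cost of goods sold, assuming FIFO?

COGS = $5,784

May 4, 127 sold [FIFO — oldest first]: 127 @ $8 = $1,016
May 11, 385 sold [FIFO — oldest first]: 101 @ $8 + 54 @ $8 + 230 @ $9 = $3,310
May 15, 144 sold [FIFO — oldest first]: 63 @ $9 + 81 @ $11 = $1,458
Total COGS = $1,016 + $3,310 + $1,458 = $5,784
Ending inventory: 82 @ $11 + 314 @ $15 = $5,612
Check: goods available $11,396 = COGS $5,784 + ending $5,612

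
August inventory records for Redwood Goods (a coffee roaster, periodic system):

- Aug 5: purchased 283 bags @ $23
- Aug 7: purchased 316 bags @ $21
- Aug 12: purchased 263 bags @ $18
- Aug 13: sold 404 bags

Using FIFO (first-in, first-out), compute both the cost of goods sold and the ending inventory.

Aug 13, 404 sold [FIFO — oldest first]: 283 @ $23 + 121 @ $21 = $9,050
Ending inventory: 195 @ $21 + 263 @ $18 = $8,829

COGS = $9,050; ending inventory = $8,829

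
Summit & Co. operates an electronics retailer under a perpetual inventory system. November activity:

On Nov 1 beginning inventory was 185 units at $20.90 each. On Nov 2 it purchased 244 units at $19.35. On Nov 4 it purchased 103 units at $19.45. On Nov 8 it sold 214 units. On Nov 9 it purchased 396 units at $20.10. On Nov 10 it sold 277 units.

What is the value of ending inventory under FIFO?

Nov 8, 214 sold [FIFO — oldest first]: 185 @ $20.90 + 29 @ $19.35 = $4,427.65
Nov 10, 277 sold [FIFO — oldest first]: 215 @ $19.35 + 62 @ $19.45 = $5,366.15
Total COGS = $4,427.65 + $5,366.15 = $9,793.80
Ending inventory: 41 @ $19.45 + 396 @ $20.10 = $8,757.05

Ending inventory = $8,757.05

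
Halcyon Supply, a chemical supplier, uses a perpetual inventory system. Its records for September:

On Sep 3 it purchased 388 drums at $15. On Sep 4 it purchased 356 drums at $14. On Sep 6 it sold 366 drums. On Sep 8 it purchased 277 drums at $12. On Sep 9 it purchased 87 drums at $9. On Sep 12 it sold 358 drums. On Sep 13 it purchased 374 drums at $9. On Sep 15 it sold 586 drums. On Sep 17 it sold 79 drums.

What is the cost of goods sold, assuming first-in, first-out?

COGS = $17,440

Sep 6, 366 sold [FIFO — oldest first]: 366 @ $15 = $5,490
Sep 12, 358 sold [FIFO — oldest first]: 22 @ $15 + 336 @ $14 = $5,034
Sep 15, 586 sold [FIFO — oldest first]: 20 @ $14 + 277 @ $12 + 87 @ $9 + 202 @ $9 = $6,205
Sep 17, 79 sold [FIFO — oldest first]: 79 @ $9 = $711
Total COGS = $5,490 + $5,034 + $6,205 + $711 = $17,440
Ending inventory: 93 @ $9 = $837
Check: goods available $18,277 = COGS $17,440 + ending $837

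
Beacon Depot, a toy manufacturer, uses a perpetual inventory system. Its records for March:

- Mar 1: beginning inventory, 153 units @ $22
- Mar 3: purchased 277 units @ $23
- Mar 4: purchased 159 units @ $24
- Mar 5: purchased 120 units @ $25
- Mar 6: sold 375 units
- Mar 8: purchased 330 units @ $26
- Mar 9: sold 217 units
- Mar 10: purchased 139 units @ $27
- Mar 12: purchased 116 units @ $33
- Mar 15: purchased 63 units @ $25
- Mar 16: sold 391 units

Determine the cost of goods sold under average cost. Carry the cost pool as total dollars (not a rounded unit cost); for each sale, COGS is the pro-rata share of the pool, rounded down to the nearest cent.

After Mar 1: 153 on hand, pool $3,366.00 (≈ $22.0000 each)
After Mar 3: 430 on hand, pool $9,737.00 (≈ $22.6442 each)
After Mar 4: 589 on hand, pool $13,553.00 (≈ $23.0102 each)
After Mar 5: 709 on hand, pool $16,553.00 (≈ $23.3470 each)
Mar 6, sell 375: 375/709 × $16,553.00 → $8,755.11
After Mar 8: 664 on hand, pool $16,377.89 (≈ $24.6655 each)
Mar 9, sell 217: 217/664 × $16,377.89 → $5,352.41
After Mar 10: 586 on hand, pool $14,778.48 (≈ $25.2192 each)
After Mar 12: 702 on hand, pool $18,606.48 (≈ $26.5050 each)
After Mar 15: 765 on hand, pool $20,181.48 (≈ $26.3810 each)
Mar 16, sell 391: 391/765 × $20,181.48 → $10,314.97
Total COGS = $8,755.11 + $5,352.41 + $10,314.97 = $24,422.49
Ending inventory (cost pool remaining) = $9,866.51
Check: goods available $34,289.00 = COGS $24,422.49 + ending $9,866.51

COGS = $24,422.49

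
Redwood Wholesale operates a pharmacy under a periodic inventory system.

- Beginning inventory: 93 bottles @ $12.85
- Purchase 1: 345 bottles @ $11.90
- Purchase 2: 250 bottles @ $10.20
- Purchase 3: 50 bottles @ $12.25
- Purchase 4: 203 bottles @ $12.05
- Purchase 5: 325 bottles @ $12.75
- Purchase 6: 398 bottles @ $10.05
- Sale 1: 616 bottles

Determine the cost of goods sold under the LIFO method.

Sale 1 (616) [LIFO — newest first]: 398 @ $10.05 + 218 @ $12.75 = $6,779.40
Ending inventory: 93 @ $12.85 + 345 @ $11.90 + 250 @ $10.20 + 50 @ $12.25 + 203 @ $12.05 + 107 @ $12.75 = $12,273.45

COGS = $6,779.40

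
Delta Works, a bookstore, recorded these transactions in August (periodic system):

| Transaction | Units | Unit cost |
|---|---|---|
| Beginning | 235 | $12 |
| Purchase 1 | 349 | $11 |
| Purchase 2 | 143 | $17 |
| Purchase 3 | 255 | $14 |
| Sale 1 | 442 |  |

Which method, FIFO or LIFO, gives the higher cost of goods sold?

LIFO

FIFO COGS: 235 @ $12 + 207 @ $11 = $5,097
LIFO COGS: 255 @ $14 + 143 @ $17 + 44 @ $11 = $6,485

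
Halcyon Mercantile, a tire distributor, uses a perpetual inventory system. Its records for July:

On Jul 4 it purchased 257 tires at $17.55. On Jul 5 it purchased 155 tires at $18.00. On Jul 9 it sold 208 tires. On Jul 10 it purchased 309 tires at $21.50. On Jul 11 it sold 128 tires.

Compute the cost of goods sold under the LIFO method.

COGS = $6,472.15

Jul 9, 208 sold [LIFO — newest first]: 155 @ $18.00 + 53 @ $17.55 = $3,720.15
Jul 11, 128 sold [LIFO — newest first]: 128 @ $21.50 = $2,752.00
Total COGS = $3,720.15 + $2,752.00 = $6,472.15
Ending inventory: 204 @ $17.55 + 181 @ $21.50 = $7,471.70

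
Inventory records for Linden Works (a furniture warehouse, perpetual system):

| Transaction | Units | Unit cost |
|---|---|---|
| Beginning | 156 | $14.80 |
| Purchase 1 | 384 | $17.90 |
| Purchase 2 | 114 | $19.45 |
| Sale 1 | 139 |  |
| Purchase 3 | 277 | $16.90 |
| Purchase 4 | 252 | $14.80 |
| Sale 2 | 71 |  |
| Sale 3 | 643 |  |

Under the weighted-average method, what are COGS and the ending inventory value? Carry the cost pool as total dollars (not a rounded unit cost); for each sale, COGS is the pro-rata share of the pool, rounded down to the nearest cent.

After Beginning: 156 on hand, pool $2,308.80 (≈ $14.8000 each)
After Purchase 1: 540 on hand, pool $9,182.40 (≈ $17.0044 each)
After Purchase 2: 654 on hand, pool $11,399.70 (≈ $17.4307 each)
Sale 1, sell 139: 139/654 × $11,399.70 → $2,422.87
After Purchase 3: 792 on hand, pool $13,658.13 (≈ $17.2451 each)
After Purchase 4: 1044 on hand, pool $17,387.73 (≈ $16.6549 each)
Sale 2, sell 71: 71/1044 × $17,387.73 → $1,182.49
Sale 3, sell 643: 643/973 × $16,205.24 → $10,709.11
Total COGS = $2,422.87 + $1,182.49 + $10,709.11 = $14,314.47
Ending inventory (cost pool remaining) = $5,496.13
Check: goods available $19,810.60 = COGS $14,314.47 + ending $5,496.13

COGS = $14,314.47; ending inventory = $5,496.13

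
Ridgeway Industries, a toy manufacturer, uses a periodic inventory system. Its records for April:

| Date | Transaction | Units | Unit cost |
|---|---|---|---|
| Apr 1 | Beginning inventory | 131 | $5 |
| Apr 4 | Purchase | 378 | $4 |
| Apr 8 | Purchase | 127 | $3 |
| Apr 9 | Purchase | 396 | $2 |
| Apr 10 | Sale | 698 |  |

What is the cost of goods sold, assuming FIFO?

COGS = $2,672

Apr 10, 698 sold [FIFO — oldest first]: 131 @ $5 + 378 @ $4 + 127 @ $3 + 62 @ $2 = $2,672
Ending inventory: 334 @ $2 = $668
Check: goods available $3,340 = COGS $2,672 + ending $668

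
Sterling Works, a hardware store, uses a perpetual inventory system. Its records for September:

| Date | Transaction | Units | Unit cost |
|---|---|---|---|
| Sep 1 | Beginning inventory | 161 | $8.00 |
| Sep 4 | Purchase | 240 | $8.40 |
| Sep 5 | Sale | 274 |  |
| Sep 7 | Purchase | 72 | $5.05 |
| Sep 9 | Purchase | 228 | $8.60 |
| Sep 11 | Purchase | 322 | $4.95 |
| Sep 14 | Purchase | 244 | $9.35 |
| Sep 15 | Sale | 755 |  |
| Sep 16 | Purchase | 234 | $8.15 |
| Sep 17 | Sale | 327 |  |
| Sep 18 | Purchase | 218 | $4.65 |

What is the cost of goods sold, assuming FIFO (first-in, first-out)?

Sep 5, 274 sold [FIFO — oldest first]: 161 @ $8.00 + 113 @ $8.40 = $2,237.20
Sep 15, 755 sold [FIFO — oldest first]: 127 @ $8.40 + 72 @ $5.05 + 228 @ $8.60 + 322 @ $4.95 + 6 @ $9.35 = $5,041.20
Sep 17, 327 sold [FIFO — oldest first]: 238 @ $9.35 + 89 @ $8.15 = $2,950.65
Total COGS = $2,237.20 + $5,041.20 + $2,950.65 = $10,229.05
Ending inventory: 145 @ $8.15 + 218 @ $4.65 = $2,195.45

COGS = $10,229.05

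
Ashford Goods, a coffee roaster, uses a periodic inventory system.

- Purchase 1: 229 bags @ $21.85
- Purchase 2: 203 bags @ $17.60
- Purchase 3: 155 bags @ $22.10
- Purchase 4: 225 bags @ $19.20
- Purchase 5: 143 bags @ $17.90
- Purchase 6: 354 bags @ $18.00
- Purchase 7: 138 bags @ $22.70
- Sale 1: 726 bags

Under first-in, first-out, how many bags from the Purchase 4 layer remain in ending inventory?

86

Sale 1 (726) [FIFO — oldest first]: 229 @ $21.85 + 203 @ $17.60 + 155 @ $22.10 + 139 @ $19.20 = $14,670.75
Ending inventory: 86 @ $19.20 + 143 @ $17.90 + 354 @ $18.00 + 138 @ $22.70 = $13,715.50
Check: goods available $28,386.25 = COGS $14,670.75 + ending $13,715.50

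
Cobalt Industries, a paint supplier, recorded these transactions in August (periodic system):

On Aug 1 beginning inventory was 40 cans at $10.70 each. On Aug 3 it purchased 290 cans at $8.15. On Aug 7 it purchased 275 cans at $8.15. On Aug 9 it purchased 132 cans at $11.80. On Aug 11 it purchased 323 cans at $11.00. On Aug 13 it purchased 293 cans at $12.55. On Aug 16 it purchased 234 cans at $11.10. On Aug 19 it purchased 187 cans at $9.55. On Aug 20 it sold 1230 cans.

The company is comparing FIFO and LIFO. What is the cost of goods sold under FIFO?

COGS = $12,276.85

FIFO COGS: 40 @ $10.70 + 290 @ $8.15 + 275 @ $8.15 + 132 @ $11.80 + 323 @ $11.00 + 170 @ $12.55 = $12,276.85
LIFO COGS: 187 @ $9.55 + 234 @ $11.10 + 293 @ $12.55 + 323 @ $11.00 + 132 @ $11.80 + 61 @ $8.15 = $13,668.15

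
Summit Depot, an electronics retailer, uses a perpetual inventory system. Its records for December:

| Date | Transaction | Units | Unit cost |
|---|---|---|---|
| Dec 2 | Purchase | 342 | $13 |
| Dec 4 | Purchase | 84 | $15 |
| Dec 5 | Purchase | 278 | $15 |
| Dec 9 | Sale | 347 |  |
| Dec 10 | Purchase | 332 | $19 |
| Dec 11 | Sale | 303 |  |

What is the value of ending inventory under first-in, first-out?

Ending inventory = $7,118

Dec 9, 347 sold [FIFO — oldest first]: 342 @ $13 + 5 @ $15 = $4,521
Dec 11, 303 sold [FIFO — oldest first]: 79 @ $15 + 224 @ $15 = $4,545
Total COGS = $4,521 + $4,545 = $9,066
Ending inventory: 54 @ $15 + 332 @ $19 = $7,118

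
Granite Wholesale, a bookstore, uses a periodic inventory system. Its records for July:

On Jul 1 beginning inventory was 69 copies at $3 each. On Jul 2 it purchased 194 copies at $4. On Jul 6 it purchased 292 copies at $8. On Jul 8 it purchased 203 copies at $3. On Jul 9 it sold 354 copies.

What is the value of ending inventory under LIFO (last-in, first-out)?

Ending inventory = $2,111

Jul 9, 354 sold [LIFO — newest first]: 203 @ $3 + 151 @ $8 = $1,817
Ending inventory: 69 @ $3 + 194 @ $4 + 141 @ $8 = $2,111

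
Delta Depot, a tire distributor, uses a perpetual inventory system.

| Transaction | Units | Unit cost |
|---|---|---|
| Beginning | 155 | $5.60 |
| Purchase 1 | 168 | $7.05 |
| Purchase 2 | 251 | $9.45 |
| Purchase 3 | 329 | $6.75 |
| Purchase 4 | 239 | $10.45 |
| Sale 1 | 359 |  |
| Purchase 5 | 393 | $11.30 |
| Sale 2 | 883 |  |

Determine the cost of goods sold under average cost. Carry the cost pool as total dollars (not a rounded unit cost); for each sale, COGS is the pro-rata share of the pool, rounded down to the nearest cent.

COGS = $10,915.29

After Beginning: 155 on hand, pool $868.00 (≈ $5.6000 each)
After Purchase 1: 323 on hand, pool $2,052.40 (≈ $6.3542 each)
After Purchase 2: 574 on hand, pool $4,424.35 (≈ $7.7079 each)
After Purchase 3: 903 on hand, pool $6,645.10 (≈ $7.3589 each)
After Purchase 4: 1142 on hand, pool $9,142.65 (≈ $8.0058 each)
Sale 1, sell 359: 359/1142 × $9,142.65 → $2,874.09
After Purchase 5: 1176 on hand, pool $10,709.46 (≈ $9.1067 each)
Sale 2, sell 883: 883/1176 × $10,709.46 → $8,041.20
Total COGS = $2,874.09 + $8,041.20 = $10,915.29
Ending inventory (cost pool remaining) = $2,668.26
Check: goods available $13,583.55 = COGS $10,915.29 + ending $2,668.26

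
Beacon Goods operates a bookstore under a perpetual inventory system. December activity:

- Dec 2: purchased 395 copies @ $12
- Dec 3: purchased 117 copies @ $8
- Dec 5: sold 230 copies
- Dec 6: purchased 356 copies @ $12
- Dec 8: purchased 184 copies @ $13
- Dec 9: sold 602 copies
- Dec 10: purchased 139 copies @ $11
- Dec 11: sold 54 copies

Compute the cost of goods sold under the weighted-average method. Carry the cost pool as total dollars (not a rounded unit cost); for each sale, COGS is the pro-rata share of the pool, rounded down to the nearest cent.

After Dec 2: 395 on hand, pool $4,740.00 (≈ $12.0000 each)
After Dec 3: 512 on hand, pool $5,676.00 (≈ $11.0859 each)
Dec 5, sell 230: 230/512 × $5,676.00 → $2,549.76
After Dec 6: 638 on hand, pool $7,398.24 (≈ $11.5960 each)
After Dec 8: 822 on hand, pool $9,790.24 (≈ $11.9103 each)
Dec 9, sell 602: 602/822 × $9,790.24 → $7,169.98
After Dec 10: 359 on hand, pool $4,149.26 (≈ $11.5578 each)
Dec 11, sell 54: 54/359 × $4,149.26 → $624.12
Total COGS = $2,549.76 + $7,169.98 + $624.12 = $10,343.86
Ending inventory (cost pool remaining) = $3,525.14

COGS = $10,343.86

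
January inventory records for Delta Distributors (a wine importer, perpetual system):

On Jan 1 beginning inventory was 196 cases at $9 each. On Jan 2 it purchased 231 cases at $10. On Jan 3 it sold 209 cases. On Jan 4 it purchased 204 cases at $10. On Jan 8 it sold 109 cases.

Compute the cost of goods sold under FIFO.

COGS = $2,984

Jan 3, 209 sold [FIFO — oldest first]: 196 @ $9 + 13 @ $10 = $1,894
Jan 8, 109 sold [FIFO — oldest first]: 109 @ $10 = $1,090
Total COGS = $1,894 + $1,090 = $2,984
Ending inventory: 109 @ $10 + 204 @ $10 = $3,130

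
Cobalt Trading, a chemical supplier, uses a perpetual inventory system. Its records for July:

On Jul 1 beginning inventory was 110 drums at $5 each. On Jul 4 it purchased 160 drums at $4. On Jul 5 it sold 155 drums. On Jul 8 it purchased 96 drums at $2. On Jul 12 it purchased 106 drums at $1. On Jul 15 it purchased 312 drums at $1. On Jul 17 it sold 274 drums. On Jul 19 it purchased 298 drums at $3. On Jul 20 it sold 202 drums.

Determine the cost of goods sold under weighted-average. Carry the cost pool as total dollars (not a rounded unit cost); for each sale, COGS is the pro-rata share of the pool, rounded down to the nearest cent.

After Jul 1: 110 on hand, pool $550.00 (≈ $5.0000 each)
After Jul 4: 270 on hand, pool $1,190.00 (≈ $4.4074 each)
Jul 5, sell 155: 155/270 × $1,190.00 → $683.14
After Jul 8: 211 on hand, pool $698.86 (≈ $3.3121 each)
After Jul 12: 317 on hand, pool $804.86 (≈ $2.5390 each)
After Jul 15: 629 on hand, pool $1,116.86 (≈ $1.7756 each)
Jul 17, sell 274: 274/629 × $1,116.86 → $486.51
After Jul 19: 653 on hand, pool $1,524.35 (≈ $2.3344 each)
Jul 20, sell 202: 202/653 × $1,524.35 → $471.54
Total COGS = $683.14 + $486.51 + $471.54 = $1,641.19
Ending inventory (cost pool remaining) = $1,052.81

COGS = $1,641.19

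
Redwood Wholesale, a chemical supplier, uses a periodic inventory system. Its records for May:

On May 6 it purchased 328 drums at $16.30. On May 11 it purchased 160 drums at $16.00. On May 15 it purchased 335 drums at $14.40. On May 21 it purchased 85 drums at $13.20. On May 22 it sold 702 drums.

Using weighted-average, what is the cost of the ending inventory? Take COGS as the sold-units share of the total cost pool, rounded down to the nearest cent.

May 22, sell 702: 702/908 × $13,852.40 → $10,709.67
Ending inventory (cost pool remaining) = $3,142.73

Ending inventory = $3,142.73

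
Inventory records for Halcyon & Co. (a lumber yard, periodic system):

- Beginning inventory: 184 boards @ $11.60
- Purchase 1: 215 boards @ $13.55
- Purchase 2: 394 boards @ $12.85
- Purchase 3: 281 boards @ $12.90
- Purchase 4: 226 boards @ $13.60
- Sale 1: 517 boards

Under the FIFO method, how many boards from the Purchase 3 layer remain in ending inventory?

281

Sale 1 (517) [FIFO — oldest first]: 184 @ $11.60 + 215 @ $13.55 + 118 @ $12.85 = $6,563.95
Ending inventory: 276 @ $12.85 + 281 @ $12.90 + 226 @ $13.60 = $10,245.10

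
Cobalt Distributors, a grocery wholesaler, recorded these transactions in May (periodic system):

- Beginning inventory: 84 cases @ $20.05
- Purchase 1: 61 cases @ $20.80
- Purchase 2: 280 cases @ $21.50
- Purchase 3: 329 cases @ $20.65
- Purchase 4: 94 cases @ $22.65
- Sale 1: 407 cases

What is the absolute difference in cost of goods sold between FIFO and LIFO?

$6.55

FIFO COGS: 84 @ $20.05 + 61 @ $20.80 + 262 @ $21.50 = $8,586.00
LIFO COGS: 94 @ $22.65 + 313 @ $20.65 = $8,592.55
Difference = |$8,586.00 − $8,592.55| = $6.55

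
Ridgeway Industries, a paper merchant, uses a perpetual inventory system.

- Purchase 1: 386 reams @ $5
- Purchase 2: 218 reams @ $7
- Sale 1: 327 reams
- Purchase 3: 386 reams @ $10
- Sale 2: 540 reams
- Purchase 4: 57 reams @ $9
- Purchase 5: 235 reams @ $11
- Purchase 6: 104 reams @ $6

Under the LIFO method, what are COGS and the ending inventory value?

Sale 1 (327) [LIFO — newest first]: 218 @ $7 + 109 @ $5 = $2,071
Sale 2 (540) [LIFO — newest first]: 386 @ $10 + 154 @ $5 = $4,630
Total COGS = $2,071 + $4,630 = $6,701
Ending inventory: 123 @ $5 + 57 @ $9 + 235 @ $11 + 104 @ $6 = $4,337
Check: goods available $11,038 = COGS $6,701 + ending $4,337

COGS = $6,701; ending inventory = $4,337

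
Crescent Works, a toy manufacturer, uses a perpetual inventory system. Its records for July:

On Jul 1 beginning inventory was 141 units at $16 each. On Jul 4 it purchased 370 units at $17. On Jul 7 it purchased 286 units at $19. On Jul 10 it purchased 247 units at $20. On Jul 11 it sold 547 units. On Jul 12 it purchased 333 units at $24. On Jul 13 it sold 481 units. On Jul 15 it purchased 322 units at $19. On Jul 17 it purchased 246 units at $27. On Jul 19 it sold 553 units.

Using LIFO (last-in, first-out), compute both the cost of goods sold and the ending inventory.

Jul 11, 547 sold [LIFO — newest first]: 247 @ $20 + 286 @ $19 + 14 @ $17 = $10,612
Jul 13, 481 sold [LIFO — newest first]: 333 @ $24 + 148 @ $17 = $10,508
Jul 19, 553 sold [LIFO — newest first]: 246 @ $27 + 307 @ $19 = $12,475
Total COGS = $10,612 + $10,508 + $12,475 = $33,595
Ending inventory: 141 @ $16 + 208 @ $17 + 15 @ $19 = $6,077
Check: goods available $39,672 = COGS $33,595 + ending $6,077

COGS = $33,595; ending inventory = $6,077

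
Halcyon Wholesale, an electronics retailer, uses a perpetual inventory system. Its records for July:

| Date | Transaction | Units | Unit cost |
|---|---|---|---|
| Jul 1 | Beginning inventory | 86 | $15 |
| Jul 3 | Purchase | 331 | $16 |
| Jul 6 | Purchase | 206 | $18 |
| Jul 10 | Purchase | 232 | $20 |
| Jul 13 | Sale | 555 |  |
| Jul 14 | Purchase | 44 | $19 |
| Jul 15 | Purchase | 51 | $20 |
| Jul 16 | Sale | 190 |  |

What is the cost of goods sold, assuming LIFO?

Jul 13, 555 sold [LIFO — newest first]: 232 @ $20 + 206 @ $18 + 117 @ $16 = $10,220
Jul 16, 190 sold [LIFO — newest first]: 51 @ $20 + 44 @ $19 + 95 @ $16 = $3,376
Total COGS = $10,220 + $3,376 = $13,596
Ending inventory: 86 @ $15 + 119 @ $16 = $3,194
Check: goods available $16,790 = COGS $13,596 + ending $3,194

COGS = $13,596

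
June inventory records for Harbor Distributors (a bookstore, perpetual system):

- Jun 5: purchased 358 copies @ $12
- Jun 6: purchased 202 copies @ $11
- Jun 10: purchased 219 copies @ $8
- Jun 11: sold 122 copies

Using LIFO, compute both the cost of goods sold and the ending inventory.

COGS = $976; ending inventory = $7,294

Jun 11, 122 sold [LIFO — newest first]: 122 @ $8 = $976
Ending inventory: 358 @ $12 + 202 @ $11 + 97 @ $8 = $7,294
Check: goods available $8,270 = COGS $976 + ending $7,294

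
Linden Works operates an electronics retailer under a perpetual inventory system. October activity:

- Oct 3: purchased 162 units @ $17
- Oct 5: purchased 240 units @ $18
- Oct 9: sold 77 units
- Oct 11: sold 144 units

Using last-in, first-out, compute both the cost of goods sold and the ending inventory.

COGS = $3,978; ending inventory = $3,096

Oct 9, 77 sold [LIFO — newest first]: 77 @ $18 = $1,386
Oct 11, 144 sold [LIFO — newest first]: 144 @ $18 = $2,592
Total COGS = $1,386 + $2,592 = $3,978
Ending inventory: 162 @ $17 + 19 @ $18 = $3,096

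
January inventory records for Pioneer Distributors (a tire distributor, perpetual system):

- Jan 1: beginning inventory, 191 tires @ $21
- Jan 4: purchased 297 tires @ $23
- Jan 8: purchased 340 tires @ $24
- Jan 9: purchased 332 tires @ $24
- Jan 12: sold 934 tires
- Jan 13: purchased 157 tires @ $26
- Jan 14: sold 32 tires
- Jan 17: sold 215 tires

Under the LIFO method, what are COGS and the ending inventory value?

COGS = $28,196; ending inventory = $2,856

Jan 12, 934 sold [LIFO — newest first]: 332 @ $24 + 340 @ $24 + 262 @ $23 = $22,154
Jan 14, 32 sold [LIFO — newest first]: 32 @ $26 = $832
Jan 17, 215 sold [LIFO — newest first]: 125 @ $26 + 35 @ $23 + 55 @ $21 = $5,210
Total COGS = $22,154 + $832 + $5,210 = $28,196
Ending inventory: 136 @ $21 = $2,856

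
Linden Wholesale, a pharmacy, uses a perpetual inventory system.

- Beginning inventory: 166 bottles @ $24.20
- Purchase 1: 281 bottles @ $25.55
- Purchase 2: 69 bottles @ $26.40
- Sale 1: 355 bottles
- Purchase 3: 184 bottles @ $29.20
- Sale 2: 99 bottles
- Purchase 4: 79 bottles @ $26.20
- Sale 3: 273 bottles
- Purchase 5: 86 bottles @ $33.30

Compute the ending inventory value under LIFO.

Sale 1 (355) [LIFO — newest first]: 69 @ $26.40 + 281 @ $25.55 + 5 @ $24.20 = $9,122.15
Sale 2 (99) [LIFO — newest first]: 99 @ $29.20 = $2,890.80
Sale 3 (273) [LIFO — newest first]: 79 @ $26.20 + 85 @ $29.20 + 109 @ $24.20 = $7,189.60
Total COGS = $9,122.15 + $2,890.80 + $7,189.60 = $19,202.55
Ending inventory: 52 @ $24.20 + 86 @ $33.30 = $4,122.20

Ending inventory = $4,122.20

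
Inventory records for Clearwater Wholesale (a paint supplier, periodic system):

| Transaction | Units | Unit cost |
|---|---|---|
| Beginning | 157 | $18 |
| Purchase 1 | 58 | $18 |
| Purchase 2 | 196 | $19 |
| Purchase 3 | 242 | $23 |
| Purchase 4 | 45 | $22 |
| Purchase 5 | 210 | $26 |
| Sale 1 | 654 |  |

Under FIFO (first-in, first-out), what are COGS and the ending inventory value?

Sale 1 (654) [FIFO — oldest first]: 157 @ $18 + 58 @ $18 + 196 @ $19 + 242 @ $23 + 1 @ $22 = $13,182
Ending inventory: 44 @ $22 + 210 @ $26 = $6,428

COGS = $13,182; ending inventory = $6,428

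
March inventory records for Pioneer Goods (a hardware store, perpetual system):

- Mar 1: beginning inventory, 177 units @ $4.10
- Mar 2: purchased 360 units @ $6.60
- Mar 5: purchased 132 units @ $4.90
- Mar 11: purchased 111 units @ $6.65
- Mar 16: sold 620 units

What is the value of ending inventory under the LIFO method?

Mar 16, 620 sold [LIFO — newest first]: 111 @ $6.65 + 132 @ $4.90 + 360 @ $6.60 + 17 @ $4.10 = $3,830.65
Ending inventory: 160 @ $4.10 = $656.00

Ending inventory = $656.00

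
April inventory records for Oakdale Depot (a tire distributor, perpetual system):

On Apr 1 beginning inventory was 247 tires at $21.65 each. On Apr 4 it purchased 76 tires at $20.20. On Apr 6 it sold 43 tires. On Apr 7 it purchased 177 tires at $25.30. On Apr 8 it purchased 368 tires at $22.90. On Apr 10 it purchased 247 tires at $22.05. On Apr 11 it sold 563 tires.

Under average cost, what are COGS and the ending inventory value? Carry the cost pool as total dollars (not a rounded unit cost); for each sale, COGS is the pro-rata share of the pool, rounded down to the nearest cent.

COGS = $13,687.82; ending inventory = $11,546.58

After Apr 1: 247 on hand, pool $5,347.55 (≈ $21.6500 each)
After Apr 4: 323 on hand, pool $6,882.75 (≈ $21.3088 each)
Apr 6, sell 43: 43/323 × $6,882.75 → $916.27
After Apr 7: 457 on hand, pool $10,444.58 (≈ $22.8547 each)
After Apr 8: 825 on hand, pool $18,871.78 (≈ $22.8749 each)
After Apr 10: 1072 on hand, pool $24,318.13 (≈ $22.6848 each)
Apr 11, sell 563: 563/1072 × $24,318.13 → $12,771.55
Total COGS = $916.27 + $12,771.55 = $13,687.82
Ending inventory (cost pool remaining) = $11,546.58
Check: goods available $25,234.40 = COGS $13,687.82 + ending $11,546.58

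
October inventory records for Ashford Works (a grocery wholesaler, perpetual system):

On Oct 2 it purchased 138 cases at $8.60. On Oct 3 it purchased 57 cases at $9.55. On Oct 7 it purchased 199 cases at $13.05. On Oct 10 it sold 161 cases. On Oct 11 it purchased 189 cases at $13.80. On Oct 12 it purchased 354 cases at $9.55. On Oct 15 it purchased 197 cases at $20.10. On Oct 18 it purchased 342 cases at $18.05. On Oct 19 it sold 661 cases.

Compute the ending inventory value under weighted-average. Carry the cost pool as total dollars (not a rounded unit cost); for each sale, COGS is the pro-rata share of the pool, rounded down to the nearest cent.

Ending inventory = $9,290.89

After Oct 2: 138 on hand, pool $1,186.80 (≈ $8.6000 each)
After Oct 3: 195 on hand, pool $1,731.15 (≈ $8.8777 each)
After Oct 7: 394 on hand, pool $4,328.10 (≈ $10.9850 each)
Oct 10, sell 161: 161/394 × $4,328.10 → $1,768.58
After Oct 11: 422 on hand, pool $5,167.72 (≈ $12.2458 each)
After Oct 12: 776 on hand, pool $8,548.42 (≈ $11.0160 each)
After Oct 15: 973 on hand, pool $12,508.12 (≈ $12.8552 each)
After Oct 18: 1315 on hand, pool $18,681.22 (≈ $14.2063 each)
Oct 19, sell 661: 661/1315 × $18,681.22 → $9,390.33
Total COGS = $1,768.58 + $9,390.33 = $11,158.91
Ending inventory (cost pool remaining) = $9,290.89
Check: goods available $20,449.80 = COGS $11,158.91 + ending $9,290.89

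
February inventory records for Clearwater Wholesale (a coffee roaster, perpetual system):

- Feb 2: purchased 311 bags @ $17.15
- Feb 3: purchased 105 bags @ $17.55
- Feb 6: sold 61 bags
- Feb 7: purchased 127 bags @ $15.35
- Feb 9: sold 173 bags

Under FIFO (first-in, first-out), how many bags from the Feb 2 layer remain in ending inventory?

Feb 6, 61 sold [FIFO — oldest first]: 61 @ $17.15 = $1,046.15
Feb 9, 173 sold [FIFO — oldest first]: 173 @ $17.15 = $2,966.95
Total COGS = $1,046.15 + $2,966.95 = $4,013.10
Ending inventory: 77 @ $17.15 + 105 @ $17.55 + 127 @ $15.35 = $5,112.75

77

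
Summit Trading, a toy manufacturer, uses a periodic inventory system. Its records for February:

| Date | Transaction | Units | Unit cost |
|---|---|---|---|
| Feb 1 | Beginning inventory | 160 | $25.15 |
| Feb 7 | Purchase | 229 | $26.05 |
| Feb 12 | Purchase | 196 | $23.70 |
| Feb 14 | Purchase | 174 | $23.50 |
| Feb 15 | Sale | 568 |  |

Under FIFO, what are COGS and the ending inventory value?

COGS = $14,231.75; ending inventory = $4,491.90

Feb 15, 568 sold [FIFO — oldest first]: 160 @ $25.15 + 229 @ $26.05 + 179 @ $23.70 = $14,231.75
Ending inventory: 17 @ $23.70 + 174 @ $23.50 = $4,491.90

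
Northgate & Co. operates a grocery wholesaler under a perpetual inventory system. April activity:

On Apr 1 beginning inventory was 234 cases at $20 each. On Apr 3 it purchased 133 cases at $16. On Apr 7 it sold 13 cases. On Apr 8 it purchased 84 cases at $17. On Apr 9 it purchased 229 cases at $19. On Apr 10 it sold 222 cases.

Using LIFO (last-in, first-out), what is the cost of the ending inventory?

Apr 7, 13 sold [LIFO — newest first]: 13 @ $16 = $208
Apr 10, 222 sold [LIFO — newest first]: 222 @ $19 = $4,218
Total COGS = $208 + $4,218 = $4,426
Ending inventory: 234 @ $20 + 120 @ $16 + 84 @ $17 + 7 @ $19 = $8,161

Ending inventory = $8,161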